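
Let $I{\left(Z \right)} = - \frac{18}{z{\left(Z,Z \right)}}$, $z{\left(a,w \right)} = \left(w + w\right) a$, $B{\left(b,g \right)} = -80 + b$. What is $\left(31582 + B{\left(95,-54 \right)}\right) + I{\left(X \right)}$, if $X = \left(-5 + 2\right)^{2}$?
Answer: $\frac{284372}{9} \approx 31597.0$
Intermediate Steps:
$X = 9$ ($X = \left(-3\right)^{2} = 9$)
$z{\left(a,w \right)} = 2 a w$ ($z{\left(a,w \right)} = 2 w a = 2 a w$)
$I{\left(Z \right)} = - \frac{9}{Z^{2}}$ ($I{\left(Z \right)} = - \frac{18}{2 Z Z} = - \frac{18}{2 Z^{2}} = - 18 \frac{1}{2 Z^{2}} = - \frac{9}{Z^{2}}$)
$\left(31582 + B{\left(95,-54 \right)}\right) + I{\left(X \right)} = \left(31582 + \left(-80 + 95\right)\right) - \frac{9}{81} = \left(31582 + 15\right) - \frac{1}{9} = 31597 - \frac{1}{9} = \frac{284372}{9}$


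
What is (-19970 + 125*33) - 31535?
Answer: -47380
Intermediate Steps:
(-19970 + 125*33) - 31535 = (-19970 + 4125) - 31535 = -15845 - 31535 = -47380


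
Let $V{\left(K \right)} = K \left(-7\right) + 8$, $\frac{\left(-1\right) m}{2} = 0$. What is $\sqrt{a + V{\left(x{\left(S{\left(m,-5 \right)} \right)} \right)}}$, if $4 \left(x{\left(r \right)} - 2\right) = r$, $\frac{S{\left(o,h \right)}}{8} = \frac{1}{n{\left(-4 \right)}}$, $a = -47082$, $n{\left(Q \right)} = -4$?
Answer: $\frac{i \sqrt{188338}}{2} \approx 216.99 i$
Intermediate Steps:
$m = 0$ ($m = \left(-2\right) 0 = 0$)
$S{\left(o,h \right)} = -2$ ($S{\left(o,h \right)} = \frac{8}{-4} = 8 \left(- \frac{1}{4}\right) = -2$)
$x{\left(r \right)} = 2 + \frac{r}{4}$
$V{\left(K \right)} = 8 - 7 K$ ($V{\left(K \right)} = - 7 K + 8 = 8 - 7 K$)
$\sqrt{a + V{\left(x{\left(S{\left(m,-5 \right)} \right)} \right)}} = \sqrt{-47082 + \left(8 - 7 \left(2 + \frac{1}{4} \left(-2\right)\right)\right)} = \sqrt{-47082 + \left(8 - 7 \left(2 - \frac{1}{2}\right)\right)} = \sqrt{-47082 + \left(8 - \frac{21}{2}\right)} = \sqrt{-47082 - \frac{5}{2}} = \sqrt{- \frac{94169}{2}} = \frac{i \sqrt{188338}}{2}$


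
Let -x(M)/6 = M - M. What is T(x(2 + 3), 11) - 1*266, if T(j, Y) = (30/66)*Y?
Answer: -261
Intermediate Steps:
x(M) = 0 (x(M) = -6*(M - M) = -6*0 = 0)
T(j, Y) = 5*Y/11 (T(j, Y) = (30*(1/66))*Y = 5*Y/11)
T(x(2 + 3), 11) - 1*266 = (5/11)*11 - 1*266 = 5 - 266 = -261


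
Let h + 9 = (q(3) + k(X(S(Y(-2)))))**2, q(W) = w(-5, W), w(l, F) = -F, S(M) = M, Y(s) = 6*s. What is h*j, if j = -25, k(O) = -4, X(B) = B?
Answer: -1000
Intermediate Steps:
q(W) = -W
h = 40 (h = -9 + (-1*3 - 4)**2 = -9 + (-3 - 4)**2 = -9 + (-7)**2 = -9 + 49 = 40)
h*j = 40*(-25) = -1000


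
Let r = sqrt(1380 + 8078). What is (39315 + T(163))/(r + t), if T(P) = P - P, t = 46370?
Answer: 911518275/1075083721 - 39315*sqrt(9458)/2150167442 ≈ 0.84608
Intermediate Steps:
r = sqrt(9458) ≈ 97.252
T(P) = 0
(39315 + T(163))/(r + t) = (39315 + 0)/(sqrt(9458) + 46370) = 39315/(46370 + sqrt(9458))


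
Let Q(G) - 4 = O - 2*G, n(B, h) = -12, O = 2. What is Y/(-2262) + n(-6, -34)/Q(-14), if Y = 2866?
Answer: -31147/19227 ≈ -1.6200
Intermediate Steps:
Q(G) = 6 - 2*G (Q(G) = 4 + (2 - 2*G) = 6 - 2*G)
Y/(-2262) + n(-6, -34)/Q(-14) = 2866/(-2262) - 12/(6 - 2*(-14)) = 2866*(-1/2262) - 12/(6 + 28) = -1433/1131 - 12/34 = -1433/1131 - 12*1/34 = -1433/1131 - 6/17 = -31147/19227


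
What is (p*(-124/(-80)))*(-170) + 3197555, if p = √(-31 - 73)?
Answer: 3197555 - 527*I*√26 ≈ 3.1976e+6 - 2687.2*I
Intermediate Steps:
p = 2*I*√26 (p = √(-104) = 2*I*√26 ≈ 10.198*I)
(p*(-124/(-80)))*(-170) + 3197555 = ((2*I*√26)*(-124/(-80)))*(-170) + 3197555 = ((2*I*√26)*(-124*(-1/80)))*(-170) + 3197555 = ((2*I*√26)*(31/20))*(-170) + 3197555 = (31*I*√26/10)*(-170) + 3197555 = -527*I*√26 + 3197555 = 3197555 - 527*I*√26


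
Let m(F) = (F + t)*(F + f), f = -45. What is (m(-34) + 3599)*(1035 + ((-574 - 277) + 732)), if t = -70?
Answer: 10822540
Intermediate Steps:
m(F) = (-70 + F)*(-45 + F) (m(F) = (F - 70)*(F - 45) = (-70 + F)*(-45 + F))
(m(-34) + 3599)*(1035 + ((-574 - 277) + 732)) = ((3150 + (-34)**2 - 115*(-34)) + 3599)*(1035 + ((-574 - 277) + 732)) = ((3150 + 1156 + 3910) + 3599)*(1035 + (-851 + 732)) = (8216 + 3599)*(1035 - 119) = 11815*916 = 10822540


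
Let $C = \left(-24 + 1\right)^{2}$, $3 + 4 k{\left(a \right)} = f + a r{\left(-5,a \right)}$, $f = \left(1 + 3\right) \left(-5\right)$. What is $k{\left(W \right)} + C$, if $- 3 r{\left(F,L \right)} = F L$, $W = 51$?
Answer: $1607$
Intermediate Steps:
$r{\left(F,L \right)} = - \frac{F L}{3}$
$f = -20$ ($f = 4 \left(-5\right) = -20$)
$k{\left(a \right)} = - \frac{23}{4} + \frac{5 a^{2}}{12}$ ($k{\left(a \right)} = - \frac{3}{4} + \frac{-20 + a \left(\left(- \frac{1}{3}\right) \left(-5\right) a\right)}{4} = - \frac{3}{4} + \frac{-20 + a \frac{5 a}{3}}{4} = - \frac{3}{4} + \frac{-20 + \frac{5 a^{2}}{3}}{4} = - \frac{3}{4} + \left(-5 + \frac{5 a^{2}}{12}\right) = - \frac{23}{4} + \frac{5 a^{2}}{12}$)
$C = 529$ ($C = \left(-23\right)^{2} = 529$)
$k{\left(W \right)} + C = \left(- \frac{23}{4} + \frac{5 \cdot 51^{2}}{12}\right) + 529 = \left(- \frac{23}{4} + \frac{5}{12} \cdot 2601\right) + 529 = \left(- \frac{23}{4} + \frac{4335}{4}\right) + 529 = 1078 + 529 = 1607$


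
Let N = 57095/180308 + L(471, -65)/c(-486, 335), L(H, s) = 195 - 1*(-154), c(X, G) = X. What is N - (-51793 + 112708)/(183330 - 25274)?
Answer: -1362283170319/1731299745816 ≈ -0.78686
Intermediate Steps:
L(H, s) = 349 (L(H, s) = 195 + 154 = 349)
N = -17589661/43814844 (N = 57095/180308 + 349/(-486) = 57095*(1/180308) + 349*(-1/486) = 57095/180308 - 349/486 = -17589661/43814844 ≈ -0.40145)
N - (-51793 + 112708)/(183330 - 25274) = -17589661/43814844 - (-51793 + 112708)/(183330 - 25274) = -17589661/43814844 - 60915/158056 = -1362283170319/1731299745816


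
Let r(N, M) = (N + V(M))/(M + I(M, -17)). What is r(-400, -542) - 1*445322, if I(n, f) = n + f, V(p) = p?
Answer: -163432860/367 ≈ -4.4532e+5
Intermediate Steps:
I(n, f) = f + n
r(N, M) = (M + N)/(-17 + 2*M) (r(N, M) = (N + M)/(M + (-17 + M)) = (M + N)/(-17 + 2*M))
r(-400, -542) - 1*445322 = (-542 - 400)/(-17 + 2*(-542)) - 1*445322 = -942/(-17 - 1084) - 445322 = -942/(-1101) - 445322 = -1/1101*(-942) - 445322 = 314/367 - 445322 = -163432860/367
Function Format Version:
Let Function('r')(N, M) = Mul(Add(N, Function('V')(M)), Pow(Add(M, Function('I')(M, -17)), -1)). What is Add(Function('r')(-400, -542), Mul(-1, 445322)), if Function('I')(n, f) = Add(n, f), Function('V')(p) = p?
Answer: Rational(-163432860, 367) ≈ -4.4532e+5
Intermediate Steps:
Function('I')(n, f) = Add(f, n)
Function('r')(N, M) = Mul(Pow(Add(-17, Mul(2, M)), -1), Add(M, N)) (Function('r')(N, M) = Mul(Add(N, M), Pow(Add(M, Add(-17, M)), -1)) = Mul(Add(M, N), Pow(Add(-17, Mul(2, M)), -1)) = Mul(Pow(Add(-17, Mul(2, M)), -1), Add(M, N)))
Add(Function('r')(-400, -542), Mul(-1, 445322)) = Add(Mul(Pow(Add(-17, Mul(2, -542)), -1), Add(-542, -400)), Mul(-1, 445322)) = Add(Mul(Pow(Add(-17, -1084), -1), -942), -445322) = Add(Mul(Pow(-1101, -1), -942), -445322) = Add(Mul(Rational(-1, 1101), -942), -445322) = Add(Rational(314, 367), -445322) = Rational(-163432860, 367)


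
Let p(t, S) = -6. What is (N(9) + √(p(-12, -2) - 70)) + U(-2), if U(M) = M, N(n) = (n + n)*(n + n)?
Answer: 322 + 2*I*√19 ≈ 322.0 + 8.7178*I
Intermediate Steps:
N(n) = 4*n² (N(n) = (2*n)*(2*n) = 4*n²)
(N(9) + √(p(-12, -2) - 70)) + U(-2) = (4*9² + √(-6 - 70)) - 2 = (4*81 + √(-76)) - 2 = (324 + 2*I*√19) - 2 = 322 + 2*I*√19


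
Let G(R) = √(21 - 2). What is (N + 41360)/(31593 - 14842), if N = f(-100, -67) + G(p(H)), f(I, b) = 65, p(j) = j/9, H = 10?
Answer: 41425/16751 + √19/16751 ≈ 2.4732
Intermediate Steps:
p(j) = j/9 (p(j) = j*(⅑) = j/9)
G(R) = √19
N = 65 + √19 ≈ 69.359
(N + 41360)/(31593 - 14842) = ((65 + √19) + 41360)/(31593 - 14842) = (41425 + √19)/16751 = (41425 + √19)*(1/16751) = 41425/16751 + √19/16751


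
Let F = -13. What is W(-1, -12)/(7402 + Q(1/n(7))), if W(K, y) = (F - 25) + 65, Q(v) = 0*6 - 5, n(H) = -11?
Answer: 27/7397 ≈ 0.0036501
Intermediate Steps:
Q(v) = -5 (Q(v) = 0 - 5 = -5)
W(K, y) = 27 (W(K, y) = (-13 - 25) + 65 = -38 + 65 = 27)
W(-1, -12)/(7402 + Q(1/n(7))) = 27/(7402 - 5) = 27/7397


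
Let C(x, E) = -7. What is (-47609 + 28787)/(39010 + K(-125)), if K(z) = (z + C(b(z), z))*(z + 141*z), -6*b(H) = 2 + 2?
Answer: -9411/1191005 ≈ -0.0079017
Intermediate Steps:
b(H) = -2/3 (b(H) = -(2 + 2)/6 = -1/6*4 = -2/3)
K(z) = 142*z*(-7 + z) (K(z) = (z - 7)*(z + 141*z) = (-7 + z)*(142*z) = 142*z*(-7 + z))
(-47609 + 28787)/(39010 + K(-125)) = (-47609 + 28787)/(39010 + 142*(-125)*(-7 - 125)) = -18822/(39010 + 142*(-125)*(-132)) = -18822/(39010 + 2343000) = -18822/2382010 = -18822*1/2382010 = -9411/1191005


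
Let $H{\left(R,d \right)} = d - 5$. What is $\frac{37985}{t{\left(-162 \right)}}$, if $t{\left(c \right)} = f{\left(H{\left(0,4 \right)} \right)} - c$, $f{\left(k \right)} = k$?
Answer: $\frac{37985}{161} \approx 235.93$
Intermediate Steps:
$H{\left(R,d \right)} = -5 + d$ ($H{\left(R,d \right)} = d - 5 = -5 + d$)
$t{\left(c \right)} = -1 - c$ ($t{\left(c \right)} = \left(-5 + 4\right) - c = -1 - c$)
$\frac{37985}{t{\left(-162 \right)}} = \frac{37985}{-1 - -162} = \frac{37985}{-1 + 162} = \frac{37985}{161}$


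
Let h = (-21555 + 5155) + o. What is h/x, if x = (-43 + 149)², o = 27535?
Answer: 11135/11236 ≈ 0.99101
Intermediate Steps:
h = 11135 (h = (-21555 + 5155) + 27535 = -16400 + 27535 = 11135)
x = 11236 (x = 106² = 11236)
h/x = 11135/11236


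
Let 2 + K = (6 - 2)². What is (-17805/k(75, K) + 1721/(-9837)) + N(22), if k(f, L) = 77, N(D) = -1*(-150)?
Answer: -61662952/757449 ≈ -81.409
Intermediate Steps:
K = 14 (K = -2 + (6 - 2)² = -2 + 4² = -2 + 16 = 14)
N(D) = 150
(-17805/k(75, K) + 1721/(-9837)) + N(22) = (-17805/77 + 1721/(-9837)) + 150 = (-17805*1/77 + 1721*(-1/9837)) + 150 = (-17805/77 - 1721/9837) + 150 = -175280302/757449 + 150 = -61662952/757449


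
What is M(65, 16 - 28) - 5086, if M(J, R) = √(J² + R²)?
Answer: -5086 + √4369 ≈ -5019.9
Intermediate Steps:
M(65, 16 - 28) - 5086 = √(65² + (16 - 28)²) - 5086 = √(4225 + (-12)²) - 5086 = √(4225 + 144) - 5086 = √4369 - 5086 = -5086 + √4369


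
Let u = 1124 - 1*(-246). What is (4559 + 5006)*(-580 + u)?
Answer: 7556350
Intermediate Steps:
u = 1370 (u = 1124 + 246 = 1370)
(4559 + 5006)*(-580 + u) = (4559 + 5006)*(-580 + 1370) = 9565*790 = 7556350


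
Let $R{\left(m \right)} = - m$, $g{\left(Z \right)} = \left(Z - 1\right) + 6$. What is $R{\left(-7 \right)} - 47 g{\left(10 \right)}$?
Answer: $-698$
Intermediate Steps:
$g{\left(Z \right)} = 5 + Z$ ($g{\left(Z \right)} = \left(-1 + Z\right) + 6 = 5 + Z$)
$R{\left(-7 \right)} - 47 g{\left(10 \right)} = \left(-1\right) \left(-7\right) - 47 \left(5 + 10\right) = 7 - 705 = -698$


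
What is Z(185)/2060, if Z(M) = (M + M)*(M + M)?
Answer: 6845/103 ≈ 66.456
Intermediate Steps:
Z(M) = 4*M² (Z(M) = (2*M)*(2*M) = 4*M²)
Z(185)/2060 = (4*185²)/2060 = (4*34225)*(1/2060) = 136900*(1/2060) = 6845/103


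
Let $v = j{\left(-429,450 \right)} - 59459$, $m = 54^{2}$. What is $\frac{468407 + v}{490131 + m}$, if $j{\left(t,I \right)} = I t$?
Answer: $\frac{71966}{164349} \approx 0.43789$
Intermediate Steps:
$m = 2916$
$v = -252509$ ($v = 450 \left(-429\right) - 59459 = -193050 - 59459 = -252509$)
$\frac{468407 + v}{490131 + m} = \frac{468407 - 252509}{490131 + 2916} = \frac{215898}{493047} = 215898 \cdot \frac{1}{493047} = \frac{71966}{164349}$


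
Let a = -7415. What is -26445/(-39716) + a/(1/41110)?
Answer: -12106654068955/39716 ≈ -3.0483e+8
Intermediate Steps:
-26445/(-39716) + a/(1/41110) = -26445/(-39716) - 7415/(1/41110) = -26445*(-1/39716) - 7415/1/41110 = 26445/39716 - 7415*41110 = 26445/39716 - 304830650 = -12106654068955/39716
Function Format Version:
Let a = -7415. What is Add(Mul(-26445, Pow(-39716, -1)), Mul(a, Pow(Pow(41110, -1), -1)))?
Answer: Rational(-12106654068955, 39716) ≈ -3.0483e+8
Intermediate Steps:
Add(Mul(-26445, Pow(-39716, -1)), Mul(a, Pow(Pow(41110, -1), -1))) = Add(Mul(-26445, Pow(-39716, -1)), Mul(-7415, Pow(Pow(41110, -1), -1))) = Add(Mul(-26445, Rational(-1, 39716)), Mul(-7415, Pow(Rational(1, 41110), -1))) = Add(Rational(26445, 39716), Mul(-7415, 41110)) = Add(Rational(26445, 39716), -304830650) = Rational(-12106654068955, 39716)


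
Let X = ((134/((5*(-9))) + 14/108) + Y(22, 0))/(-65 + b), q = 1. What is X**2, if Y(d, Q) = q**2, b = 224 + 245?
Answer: 249001/11898446400 ≈ 2.0927e-5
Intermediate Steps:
b = 469
Y(d, Q) = 1 (Y(d, Q) = 1**2 = 1)
X = -499/109080 (X = ((134/((5*(-9))) + 14/108) + 1)/(-65 + 469) = ((134/(-45) + 14*(1/108)) + 1)/404 = ((134*(-1/45) + 7/54) + 1)*(1/404) = ((-134/45 + 7/54) + 1)*(1/404) = (-769/270 + 1)*(1/404) = -499/270*1/404 = -499/109080 ≈ -0.0045746)
X**2 = (-499/109080)**2 = 249001/11898446400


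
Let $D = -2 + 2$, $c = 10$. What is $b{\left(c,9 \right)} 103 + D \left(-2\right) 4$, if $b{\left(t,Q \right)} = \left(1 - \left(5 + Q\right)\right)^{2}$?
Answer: $17407$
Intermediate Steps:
$D = 0$
$b{\left(t,Q \right)} = \left(-4 - Q\right)^{2}$
$b{\left(c,9 \right)} 103 + D \left(-2\right) 4 = \left(4 + 9\right)^{2} \cdot 103 + 0 \left(-2\right) 4 = 13^{2} \cdot 103 + 0 \cdot 4 = 169 \cdot 103 + 0 = 17407 + 0 = 17407$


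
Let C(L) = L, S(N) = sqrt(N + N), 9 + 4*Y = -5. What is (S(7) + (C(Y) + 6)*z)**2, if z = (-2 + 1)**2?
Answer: 81/4 + 5*sqrt(14) ≈ 38.958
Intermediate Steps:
Y = -7/2 (Y = -9/4 + (1/4)*(-5) = -9/4 - 5/4 = -7/2 ≈ -3.5000)
S(N) = sqrt(2)*sqrt(N) (S(N) = sqrt(2*N) = sqrt(2)*sqrt(N))
z = 1 (z = (-1)**2 = 1)
(S(7) + (C(Y) + 6)*z)**2 = (sqrt(2)*sqrt(7) + (-7/2 + 6)*1)**2 = (sqrt(14) + (5/2)*1)**2 = (sqrt(14) + 5/2)**2 = (5/2 + sqrt(14))**2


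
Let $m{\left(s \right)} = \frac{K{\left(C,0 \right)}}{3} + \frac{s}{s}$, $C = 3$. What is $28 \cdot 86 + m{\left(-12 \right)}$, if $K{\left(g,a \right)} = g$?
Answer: $2410$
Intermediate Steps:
$m{\left(s \right)} = 2$ ($m{\left(s \right)} = \frac{3}{3} + \frac{s}{s} = 3 \cdot \frac{1}{3} + 1 = 1 + 1 = 2$)
$28 \cdot 86 + m{\left(-12 \right)} = 28 \cdot 86 + 2 = 2408 + 2 = 2410$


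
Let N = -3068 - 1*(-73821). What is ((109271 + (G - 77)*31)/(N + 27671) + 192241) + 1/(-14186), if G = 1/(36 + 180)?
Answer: 28988997182452075/150794229312 ≈ 1.9224e+5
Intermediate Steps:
G = 1/216 ≈ 0.0046296
N = 70753 (N = -3068 + 73821 = 70753)
((109271 + (G - 77)*31)/(N + 27671) + 192241) + 1/(-14186) = ((109271 + (1/216 - 77)*31)/(70753 + 27671) + 192241) + 1/(-14186) = ((109271 - 16631/216*31)/98424 + 192241) - 1/14186 = ((109271 - 515561/216)*(1/98424) + 192241) - 1/14186 = ((23086975/216)*(1/98424) + 192241) - 1/14186 = (23086975/21259584 + 192241) - 1/14186 = 4086986774719/21259584 - 1/14186 = 28988997182452075/150794229312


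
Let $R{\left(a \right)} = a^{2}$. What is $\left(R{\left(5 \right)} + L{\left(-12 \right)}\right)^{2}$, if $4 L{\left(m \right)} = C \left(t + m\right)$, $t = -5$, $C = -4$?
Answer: $1764$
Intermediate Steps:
$L{\left(m \right)} = 5 - m$ ($L{\left(m \right)} = \frac{\left(-4\right) \left(-5 + m\right)}{4} = \frac{20 - 4 m}{4} = 5 - m$)
$\left(R{\left(5 \right)} + L{\left(-12 \right)}\right)^{2} = \left(5^{2} + \left(5 - -12\right)\right)^{2} = \left(25 + \left(5 + 12\right)\right)^{2} = \left(25 + 17\right)^{2} = 42^{2} = 1764$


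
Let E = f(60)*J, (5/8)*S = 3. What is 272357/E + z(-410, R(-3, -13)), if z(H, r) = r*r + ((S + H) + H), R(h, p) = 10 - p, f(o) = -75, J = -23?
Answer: -221338/1725 ≈ -128.31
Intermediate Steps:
S = 24/5 (S = (8/5)*3 = 24/5 ≈ 4.8000)
E = 1725 (E = -75*(-23) = 1725)
z(H, r) = 24/5 + r² + 2*H (z(H, r) = r*r + ((24/5 + H) + H) = r² + (24/5 + 2*H) = 24/5 + r² + 2*H)
272357/E + z(-410, R(-3, -13)) = 272357/1725 + (24/5 + (10 - 1*(-13))² + 2*(-410)) = 272357*(1/1725) + (24/5 + (10 + 13)² - 820) = 272357/1725 + (24/5 + 23² - 820) = 272357/1725 + (24/5 + 529 - 820) = 272357/1725 - 1431/5 = -221338/1725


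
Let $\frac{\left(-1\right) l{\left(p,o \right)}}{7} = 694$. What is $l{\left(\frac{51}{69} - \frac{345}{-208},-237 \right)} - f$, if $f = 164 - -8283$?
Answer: $-13305$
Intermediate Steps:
$f = 8447$ ($f = 164 + 8283 = 8447$)
$l{\left(p,o \right)} = -4858$ ($l{\left(p,o \right)} = \left(-7\right) 694 = -4858$)
$l{\left(\frac{51}{69} - \frac{345}{-208},-237 \right)} - f = -4858 - 8447 = -13305$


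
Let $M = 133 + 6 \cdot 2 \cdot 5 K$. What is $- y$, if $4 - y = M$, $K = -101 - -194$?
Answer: $5709$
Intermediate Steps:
$K = 93$ ($K = -101 + 194 = 93$)
$M = 5713$ ($M = 133 + 6 \cdot 2 \cdot 5 \cdot 93 = 133 + 12 \cdot 5 \cdot 93 = 133 + 60 \cdot 93 = 133 + 5580 = 5713$)
$y = -5709$ ($y = 4 - 5713 = -5709$)
$- y = \left(-1\right) \left(-5709\right) = 5709$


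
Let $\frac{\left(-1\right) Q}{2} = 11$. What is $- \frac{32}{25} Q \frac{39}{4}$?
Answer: $\frac{6864}{25} \approx 274.56$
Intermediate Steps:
$Q = -22$ ($Q = \left(-2\right) 11 = -22$)
$- \frac{32}{25} Q \frac{39}{4} = - \frac{32}{25} \left(-22\right) \frac{39}{4} = \left(-32\right) \frac{1}{25} \left(-22\right) 39 \cdot \frac{1}{4} = \left(- \frac{32}{25}\right) \left(-22\right) \frac{39}{4} = \frac{704}{25} \cdot \frac{39}{4} = \frac{6864}{25}$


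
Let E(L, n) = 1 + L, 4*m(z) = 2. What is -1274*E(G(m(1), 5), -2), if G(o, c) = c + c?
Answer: -14014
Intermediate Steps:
m(z) = ½ (m(z) = (¼)*2 = ½)
G(o, c) = 2*c
-1274*E(G(m(1), 5), -2) = -1274*(1 + 2*5) = -1274*(1 + 10) = -1274*11 = -14014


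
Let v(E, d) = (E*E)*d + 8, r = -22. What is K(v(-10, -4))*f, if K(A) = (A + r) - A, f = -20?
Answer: 440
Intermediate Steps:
v(E, d) = 8 + d*E**2 (v(E, d) = E**2*d + 8 = d*E**2 + 8 = 8 + d*E**2)
K(A) = -22 (K(A) = (A - 22) - A = (-22 + A) - A = -22)
K(v(-10, -4))*f = -22*(-20) = 440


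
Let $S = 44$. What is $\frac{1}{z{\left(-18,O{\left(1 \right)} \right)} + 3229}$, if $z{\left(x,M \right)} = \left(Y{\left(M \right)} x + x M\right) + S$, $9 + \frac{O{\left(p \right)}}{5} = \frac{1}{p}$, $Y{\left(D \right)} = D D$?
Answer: $- \frac{1}{24807} \approx -4.0311 \cdot 10^{-5}$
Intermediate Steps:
$Y{\left(D \right)} = D^{2}$
$O{\left(p \right)} = -45 + \frac{5}{p}$
$z{\left(x,M \right)} = 44 + M x + x M^{2}$ ($z{\left(x,M \right)} = \left(M^{2} x + x M\right) + 44 = \left(x M^{2} + M x\right) + 44 = \left(M x + x M^{2}\right) + 44 = 44 + M x + x M^{2}$)
$\frac{1}{z{\left(-18,O{\left(1 \right)} \right)} + 3229} = \frac{1}{\left(44 + \left(-45 + \frac{5}{1}\right) \left(-18\right) - 18 \left(-45 + \frac{5}{1}\right)^{2}\right) + 3229} = \frac{1}{\left(44 + \left(-45 + 5 \cdot 1\right) \left(-18\right) - 18 \left(-45 + 5 \cdot 1\right)^{2}\right) + 3229} = \frac{1}{\left(44 + \left(-45 + 5\right) \left(-18\right) - 18 \left(-45 + 5\right)^{2}\right) + 3229} = \frac{1}{\left(44 - -720 - 18 \left(-40\right)^{2}\right) + 3229} = \frac{1}{\left(44 + 720 - 28800\right) + 3229} = \frac{1}{-28036 + 3229} = \frac{1}{-24807} = - \frac{1}{24807}$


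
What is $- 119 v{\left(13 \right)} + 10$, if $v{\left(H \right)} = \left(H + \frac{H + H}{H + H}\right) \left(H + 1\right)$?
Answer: $-23314$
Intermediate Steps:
$v{\left(H \right)} = \left(1 + H\right)^{2}$ ($v{\left(H \right)} = \left(H + \frac{2 H}{2 H}\right) \left(1 + H\right) = \left(H + 2 H \frac{1}{2 H}\right) \left(1 + H\right) = \left(H + 1\right) \left(1 + H\right) = \left(1 + H\right) \left(1 + H\right) = \left(1 + H\right)^{2}$)
$- 119 v{\left(13 \right)} + 10 = - 119 \left(1 + 13^{2} + 2 \cdot 13\right) + 10 = - 119 \left(1 + 169 + 26\right) + 10 = \left(-119\right) 196 + 10 = -23324 + 10 = -23314$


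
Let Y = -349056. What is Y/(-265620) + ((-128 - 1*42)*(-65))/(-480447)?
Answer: 13730650586/10634694345 ≈ 1.2911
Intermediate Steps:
Y/(-265620) + ((-128 - 1*42)*(-65))/(-480447) = -349056/(-265620) + ((-128 - 1*42)*(-65))/(-480447) = -349056*(-1/265620) + ((-128 - 42)*(-65))*(-1/480447) = 29088/22135 - 170*(-65)*(-1/480447) = 29088/22135 + 11050*(-1/480447) = 29088/22135 - 11050/480447 = 13730650586/10634694345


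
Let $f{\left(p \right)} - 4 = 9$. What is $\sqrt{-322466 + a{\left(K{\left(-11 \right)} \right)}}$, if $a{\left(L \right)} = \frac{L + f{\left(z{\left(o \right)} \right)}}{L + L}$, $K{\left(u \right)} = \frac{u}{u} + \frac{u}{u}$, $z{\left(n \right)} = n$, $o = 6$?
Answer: $\frac{i \sqrt{1289849}}{2} \approx 567.86 i$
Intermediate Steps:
$K{\left(u \right)} = 2$ ($K{\left(u \right)} = 1 + 1 = 2$)
$f{\left(p \right)} = 13$ ($f{\left(p \right)} = 4 + 9 = 13$)
$a{\left(L \right)} = \frac{13 + L}{2 L}$ ($a{\left(L \right)} = \frac{L + 13}{L + L} = \frac{13 + L}{2 L}$)
$\sqrt{-322466 + a{\left(K{\left(-11 \right)} \right)}} = \sqrt{-322466 + \frac{13 + 2}{2 \cdot 2}} = \sqrt{-322466 + \frac{1}{2} \cdot \frac{1}{2} \cdot 15} = \sqrt{-322466 + \frac{15}{4}} = \sqrt{- \frac{1289849}{4}} = \frac{i \sqrt{1289849}}{2}$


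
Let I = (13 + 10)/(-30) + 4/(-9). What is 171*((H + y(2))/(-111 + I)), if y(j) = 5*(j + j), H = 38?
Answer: -892620/10099 ≈ -88.387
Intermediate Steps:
y(j) = 10*j (y(j) = 5*(2*j) = 10*j)
I = -109/90 (I = 23*(-1/30) + 4*(-⅑) = -23/30 - 4/9 = -109/90 ≈ -1.2111)
171*((H + y(2))/(-111 + I)) = 171*((38 + 10*2)/(-111 - 109/90)) = 171*((38 + 20)/(-10099/90)) = 171*(58*(-90/10099)) = 171*(-5220/10099) = -892620/10099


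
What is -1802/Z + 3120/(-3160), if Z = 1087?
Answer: -227144/85873 ≈ -2.6451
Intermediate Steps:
-1802/Z + 3120/(-3160) = -1802/1087 + 3120/(-3160) = -1802*1/1087 + 3120*(-1/3160) = -1802/1087 - 78/79 = -227144/85873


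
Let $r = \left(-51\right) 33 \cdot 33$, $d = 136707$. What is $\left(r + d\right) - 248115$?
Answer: $-166947$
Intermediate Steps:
$r = -55539$ ($r = \left(-1683\right) 33 = -55539$)
$\left(r + d\right) - 248115 = \left(-55539 + 136707\right) - 248115 = 81168 - 248115 = -166947$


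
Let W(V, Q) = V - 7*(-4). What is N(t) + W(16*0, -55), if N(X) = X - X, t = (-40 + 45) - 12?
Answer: 28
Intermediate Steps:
W(V, Q) = 28 + V (W(V, Q) = V + 28 = 28 + V)
t = -7 (t = 5 - 12 = -7)
N(X) = 0
N(t) + W(16*0, -55) = 0 + (28 + 16*0) = 0 + (28 + 0) = 0 + 28 = 28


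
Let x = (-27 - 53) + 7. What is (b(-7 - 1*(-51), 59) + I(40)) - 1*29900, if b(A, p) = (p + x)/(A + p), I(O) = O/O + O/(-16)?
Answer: -6159737/206 ≈ -29902.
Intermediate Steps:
x = -73 (x = -80 + 7 = -73)
I(O) = 1 - O/16 (I(O) = 1 + O*(-1/16) = 1 - O/16)
b(A, p) = (-73 + p)/(A + p) (b(A, p) = (p - 73)/(A + p) = (-73 + p)/(A + p))
(b(-7 - 1*(-51), 59) + I(40)) - 1*29900 = ((-73 + 59)/((-7 - 1*(-51)) + 59) + (1 - 1/16*40)) - 1*29900 = (-14/((-7 + 51) + 59) + (1 - 5/2)) - 29900 = (-14/(44 + 59) - 3/2) - 29900 = (-14/103 - 3/2) - 29900 = -337/206 - 29900 = -6159737/206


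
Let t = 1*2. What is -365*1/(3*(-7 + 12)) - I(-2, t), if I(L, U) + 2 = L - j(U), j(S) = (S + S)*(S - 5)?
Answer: -97/3 ≈ -32.333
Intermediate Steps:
j(S) = 2*S*(-5 + S) (j(S) = (2*S)*(-5 + S) = 2*S*(-5 + S))
t = 2
I(L, U) = -2 + L - 2*U*(-5 + U) (I(L, U) = -2 + (L - 2*U*(-5 + U)) = -2 + L - 2*U*(-5 + U))
-365*1/(3*(-7 + 12)) - I(-2, t) = -365*1/(3*(-7 + 12)) - (-2 - 2 - 2*2*(-5 + 2)) = -365/(5*3) - (-2 - 2 - 2*2*(-3)) = -365/15 - (-2 - 2 + 12) = -365*1/15 - 1*8 = -73/3 - 8 = -97/3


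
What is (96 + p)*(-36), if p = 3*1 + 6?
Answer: -3780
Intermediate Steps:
p = 9 (p = 3 + 6 = 9)
(96 + p)*(-36) = (96 + 9)*(-36) = 105*(-36) = -3780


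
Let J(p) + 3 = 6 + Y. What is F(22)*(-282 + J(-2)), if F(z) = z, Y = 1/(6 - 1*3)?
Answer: -18392/3 ≈ -6130.7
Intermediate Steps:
Y = ⅓ (Y = 1/(6 - 3) = 1/3 = ⅓ ≈ 0.33333)
J(p) = 10/3 (J(p) = -3 + (6 + ⅓) = -3 + 19/3 = 10/3)
F(22)*(-282 + J(-2)) = 22*(-282 + 10/3) = 22*(-836/3) = -18392/3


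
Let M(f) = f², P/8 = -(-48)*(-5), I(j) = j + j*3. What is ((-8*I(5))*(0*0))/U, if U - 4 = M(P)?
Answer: 0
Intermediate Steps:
I(j) = 4*j (I(j) = j + 3*j = 4*j)
P = -1920 (P = 8*(-(-48)*(-5)) = 8*(-16*15) = 8*(-240) = -1920)
U = 3686404 (U = 4 + (-1920)² = 4 + 3686400 = 3686404)
((-8*I(5))*(0*0))/U = ((-32*5)*(0*0))/3686404 = (-8*20*0)*(1/3686404) = -160*0*(1/3686404) = 0*(1/3686404) = 0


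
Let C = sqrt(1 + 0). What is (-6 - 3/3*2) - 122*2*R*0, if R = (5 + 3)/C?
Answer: -8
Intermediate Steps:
C = 1 (C = sqrt(1) = 1)
R = 8 (R = (5 + 3)/1 = 8*1 = 8)
(-6 - 3/3*2) - 122*2*R*0 = (-6 - 3/3*2) - 122*2*8*0 = (-6 - 3*1/3*2) - 1952*0 = (-6 - 1*2) - 122*0 = (-6 - 2) + 0 = -8 + 0 = -8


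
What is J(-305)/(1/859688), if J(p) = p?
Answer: -262204840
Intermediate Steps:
J(-305)/(1/859688) = -305/(1/859688) = -305/1/859688 = -305*859688 = -262204840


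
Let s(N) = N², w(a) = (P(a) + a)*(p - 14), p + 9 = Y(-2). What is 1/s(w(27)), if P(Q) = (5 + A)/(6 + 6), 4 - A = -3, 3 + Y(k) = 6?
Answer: 1/313600 ≈ 3.1888e-6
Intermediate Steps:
Y(k) = 3 (Y(k) = -3 + 6 = 3)
A = 7 (A = 4 - 1*(-3) = 4 + 3 = 7)
p = -6 (p = -9 + 3 = -6)
P(Q) = 1 (P(Q) = (5 + 7)/(6 + 6) = 12/12 = 12*(1/12) = 1)
w(a) = -20 - 20*a (w(a) = (1 + a)*(-6 - 14) = (1 + a)*(-20) = -20 - 20*a)
1/s(w(27)) = 1/((-20 - 20*27)²) = 1/((-20 - 540)²) = 1/((-560)²) = 1/313600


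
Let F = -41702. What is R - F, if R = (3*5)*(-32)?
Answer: 41222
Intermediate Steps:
R = -480 (R = 15*(-32) = -480)
R - F = -480 - 1*(-41702) = -480 + 41702 = 41222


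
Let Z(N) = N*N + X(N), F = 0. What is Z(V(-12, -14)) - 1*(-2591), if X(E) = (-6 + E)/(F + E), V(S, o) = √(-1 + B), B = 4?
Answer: 2595 - 2*√3 ≈ 2591.5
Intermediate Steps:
V(S, o) = √3 (V(S, o) = √(-1 + 4) = √3)
X(E) = (-6 + E)/E (X(E) = (-6 + E)/(0 + E) = (-6 + E)/E)
Z(N) = N² + (-6 + N)/N (Z(N) = N*N + (-6 + N)/N = N² + (-6 + N)/N)
Z(V(-12, -14)) - 1*(-2591) = (-6 + √3 + (√3)³)/(√3) - 1*(-2591) = (√3/3)*(-6 + √3 + 3*√3) + 2591 = (√3/3)*(-6 + 4*√3) + 2591 = √3*(-6 + 4*√3)/3 + 2591 = 2591 + √3*(-6 + 4*√3)/3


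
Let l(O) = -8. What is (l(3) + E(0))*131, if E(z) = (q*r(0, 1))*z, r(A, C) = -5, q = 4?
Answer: -1048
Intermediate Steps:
E(z) = -20*z (E(z) = (4*(-5))*z = -20*z)
(l(3) + E(0))*131 = (-8 - 20*0)*131 = (-8 + 0)*131 = -8*131 = -1048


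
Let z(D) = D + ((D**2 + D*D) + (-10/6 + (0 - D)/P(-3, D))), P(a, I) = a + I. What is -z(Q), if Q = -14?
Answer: -19151/51 ≈ -375.51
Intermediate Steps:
P(a, I) = I + a
z(D) = -5/3 + D + 2*D**2 - D/(-3 + D) (z(D) = D + ((D**2 + D*D) + (-10/6 + (0 - D)/(D - 3))) = D + ((D**2 + D**2) + (-10*1/6 + (-D)/(-3 + D))) = D + (2*D**2 + (-5/3 - D/(-3 + D))) = D + (-5/3 + 2*D**2 - D/(-3 + D)) = -5/3 + D + 2*D**2 - D/(-3 + D))
-z(Q) = -(15 - 17*(-14) - 15*(-14)**2 + 6*(-14)**3)/(3*(-3 - 14)) = -(15 + 238 - 15*196 + 6*(-2744))/(3*(-17)) = -(-1)*(15 + 238 - 2940 - 16464)/(3*17) = -(-1)*(-19151)/(3*17) = -1*19151/51 = -19151/51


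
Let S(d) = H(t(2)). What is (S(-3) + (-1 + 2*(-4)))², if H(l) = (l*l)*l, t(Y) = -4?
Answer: 5329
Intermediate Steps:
H(l) = l³ (H(l) = l²*l = l³)
S(d) = -64 (S(d) = (-4)³ = -64)
(S(-3) + (-1 + 2*(-4)))² = (-64 + (-1 + 2*(-4)))² = (-64 + (-1 - 8))² = (-64 - 9)² = (-73)² = 5329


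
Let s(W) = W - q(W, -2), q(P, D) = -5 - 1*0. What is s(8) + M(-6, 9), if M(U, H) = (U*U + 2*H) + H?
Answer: 76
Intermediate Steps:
q(P, D) = -5 (q(P, D) = -5 + 0 = -5)
M(U, H) = U**2 + 3*H (M(U, H) = (U**2 + 2*H) + H = U**2 + 3*H)
s(W) = 5 + W (s(W) = W - 1*(-5) = W + 5 = 5 + W)
s(8) + M(-6, 9) = (5 + 8) + ((-6)**2 + 3*9) = 13 + (36 + 27) = 13 + 63 = 76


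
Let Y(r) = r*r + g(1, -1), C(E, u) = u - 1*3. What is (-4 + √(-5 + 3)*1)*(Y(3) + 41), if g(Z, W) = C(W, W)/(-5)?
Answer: -1016/5 + 254*I*√2/5 ≈ -203.2 + 71.842*I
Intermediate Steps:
C(E, u) = -3 + u (C(E, u) = u - 3 = -3 + u)
g(Z, W) = ⅗ - W/5 (g(Z, W) = (-3 + W)/(-5) = (-3 + W)*(-⅕) = ⅗ - W/5)
Y(r) = ⅘ + r² (Y(r) = r*r + (⅗ - ⅕*(-1)) = r² + (⅗ + ⅕) = r² + ⅘ = ⅘ + r²)
(-4 + √(-5 + 3)*1)*(Y(3) + 41) = (-4 + √(-5 + 3)*1)*((⅘ + 3²) + 41) = (-4 + √(-2)*1)*((⅘ + 9) + 41) = (-4 + (I*√2)*1)*(49/5 + 41) = (-4 + I*√2)*(254/5) = -1016/5 + 254*I*√2/5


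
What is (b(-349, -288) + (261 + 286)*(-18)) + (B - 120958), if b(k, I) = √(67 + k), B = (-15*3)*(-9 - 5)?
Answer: -130174 + I*√282 ≈ -1.3017e+5 + 16.793*I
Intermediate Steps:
B = 630 (B = -45*(-14) = 630)
(b(-349, -288) + (261 + 286)*(-18)) + (B - 120958) = (√(67 - 349) + (261 + 286)*(-18)) + (630 - 120958) = (√(-282) + 547*(-18)) - 120328 = (I*√282 - 9846) - 120328 = (-9846 + I*√282) - 120328 = -130174 + I*√282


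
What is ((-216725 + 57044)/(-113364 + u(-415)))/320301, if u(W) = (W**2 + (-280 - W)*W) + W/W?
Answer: -53227/302897979 ≈ -0.00017573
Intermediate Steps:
u(W) = 1 + W**2 + W*(-280 - W) (u(W) = (W**2 + W*(-280 - W)) + 1 = 1 + W**2 + W*(-280 - W))
((-216725 + 57044)/(-113364 + u(-415)))/320301 = ((-216725 + 57044)/(-113364 + (1 - 280*(-415))))/320301 = -159681/(-113364 + (1 + 116200))*(1/320301) = -159681/(-113364 + 116201)*(1/320301) = -159681/2837*(1/320301) = -159681*1/2837*(1/320301) = -159681/2837*1/320301 = -53227/302897979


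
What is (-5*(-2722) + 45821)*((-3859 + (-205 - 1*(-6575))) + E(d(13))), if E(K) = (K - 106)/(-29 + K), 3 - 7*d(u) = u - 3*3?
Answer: 30487330397/204 ≈ 1.4945e+8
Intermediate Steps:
d(u) = 12/7 - u/7 (d(u) = 3/7 - (u - 3*3)/7 = 3/7 - (u - 9)/7 = 3/7 - (-9 + u)/7 = 3/7 + (9/7 - u/7) = 12/7 - u/7)
E(K) = (-106 + K)/(-29 + K)
(-5*(-2722) + 45821)*((-3859 + (-205 - 1*(-6575))) + E(d(13))) = (-5*(-2722) + 45821)*((-3859 + (-205 - 1*(-6575))) + (-106 + (12/7 - ⅐*13))/(-29 + (12/7 - ⅐*13))) = (13610 + 45821)*((-3859 + (-205 + 6575)) + (-106 + (12/7 - 13/7))/(-29 + (12/7 - 13/7))) = 59431*((-3859 + 6370) + (-106 - ⅐)/(-29 - ⅐)) = 59431*(2511 - 743/7/(-204/7)) = 59431*(2511 - 7/204*(-743/7)) = 59431*(2511 + 743/204) = 59431*(512987/204) = 30487330397/204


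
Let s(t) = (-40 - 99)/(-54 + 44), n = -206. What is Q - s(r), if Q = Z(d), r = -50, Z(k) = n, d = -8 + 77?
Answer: -2199/10 ≈ -219.90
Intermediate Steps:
d = 69
Z(k) = -206
Q = -206
s(t) = 139/10 (s(t) = -139/(-10) = -139*(-⅒) = 139/10)
Q - s(r) = -206 - 1*139/10 = -206 - 139/10 = -2199/10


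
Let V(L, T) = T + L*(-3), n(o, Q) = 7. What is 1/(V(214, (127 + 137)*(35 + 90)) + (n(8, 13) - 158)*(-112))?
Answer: 1/49270 ≈ 2.0296e-5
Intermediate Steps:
V(L, T) = T - 3*L
1/(V(214, (127 + 137)*(35 + 90)) + (n(8, 13) - 158)*(-112)) = 1/(((127 + 137)*(35 + 90) - 3*214) + (7 - 158)*(-112)) = 1/((264*125 - 642) - 151*(-112)) = 1/((33000 - 642) + 16912) = 1/(32358 + 16912) = 1/49270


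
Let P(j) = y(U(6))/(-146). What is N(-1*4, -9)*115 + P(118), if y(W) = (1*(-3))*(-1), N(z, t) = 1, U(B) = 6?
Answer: 16787/146 ≈ 114.98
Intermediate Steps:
y(W) = 3 (y(W) = -3*(-1) = 3)
P(j) = -3/146 (P(j) = 3/(-146) = 3*(-1/146) = -3/146)
N(-1*4, -9)*115 + P(118) = 1*115 - 3/146 = 115 - 3/146 = 16787/146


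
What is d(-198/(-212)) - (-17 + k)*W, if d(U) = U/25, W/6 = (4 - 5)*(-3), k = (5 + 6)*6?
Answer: -2337201/2650 ≈ -881.96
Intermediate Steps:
k = 66 (k = 11*6 = 66)
W = 18 (W = 6*((4 - 5)*(-3)) = 6*(-1*(-3)) = 6*3 = 18)
d(U) = U/25 (d(U) = U*(1/25) = U/25)
d(-198/(-212)) - (-17 + k)*W = (-198/(-212))/25 - (-17 + 66)*18 = (-198*(-1/212))/25 - 49*18 = (1/25)*(99/106) - 1*882 = 99/2650 - 882 = -2337201/2650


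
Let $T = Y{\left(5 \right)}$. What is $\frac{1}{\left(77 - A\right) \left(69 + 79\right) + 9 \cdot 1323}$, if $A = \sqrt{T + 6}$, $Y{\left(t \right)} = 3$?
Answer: $\frac{1}{22859} \approx 4.3746 \cdot 10^{-5}$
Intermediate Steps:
$T = 3$
$A = 3$ ($A = \sqrt{3 + 6} = \sqrt{9} = 3$)
$\frac{1}{\left(77 - A\right) \left(69 + 79\right) + 9 \cdot 1323} = \frac{1}{\left(77 - 3\right) \left(69 + 79\right) + 9 \cdot 1323} = \frac{1}{\left(77 - 3\right) 148 + 11907} = \frac{1}{74 \cdot 148 + 11907} = \frac{1}{10952 + 11907} = \frac{1}{22859}$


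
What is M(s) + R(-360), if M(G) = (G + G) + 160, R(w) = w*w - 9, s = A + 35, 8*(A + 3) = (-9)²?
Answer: 519341/4 ≈ 1.2984e+5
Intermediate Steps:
A = 57/8 (A = -3 + (⅛)*(-9)² = -3 + (⅛)*81 = -3 + 81/8 = 57/8 ≈ 7.1250)
s = 337/8 (s = 57/8 + 35 = 337/8 ≈ 42.125)
R(w) = -9 + w² (R(w) = w² - 9 = -9 + w²)
M(G) = 160 + 2*G (M(G) = 2*G + 160 = 160 + 2*G)
M(s) + R(-360) = (160 + 2*(337/8)) + (-9 + (-360)²) = (160 + 337/4) + (-9 + 129600) = 977/4 + 129591 = 519341/4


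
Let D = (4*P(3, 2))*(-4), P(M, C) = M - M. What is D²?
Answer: 0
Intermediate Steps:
P(M, C) = 0
D = 0 (D = (4*0)*(-4) = 0*(-4) = 0)
D² = 0² = 0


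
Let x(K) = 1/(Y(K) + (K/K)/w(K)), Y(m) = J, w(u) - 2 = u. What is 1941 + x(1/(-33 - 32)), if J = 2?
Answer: 627072/323 ≈ 1941.4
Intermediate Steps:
w(u) = 2 + u
Y(m) = 2
x(K) = 1/(2 + 1/(2 + K)) (x(K) = 1/(2 + (K/K)/(2 + K)) = 1/(2 + 1/(2 + K)))
1941 + x(1/(-33 - 32)) = 1941 + (2 + 1/(-33 - 32))/(5 + 2/(-33 - 32)) = 1941 + (2 + 1/(-65))/(5 + 2/(-65)) = 1941 + (2 - 1/65)/(5 + 2*(-1/65)) = 1941 + (129/65)/(5 - 2/65) = 1941 + (129/65)/(323/65) = 1941 + (65/323)*(129/65) = 1941 + 129/323 = 627072/323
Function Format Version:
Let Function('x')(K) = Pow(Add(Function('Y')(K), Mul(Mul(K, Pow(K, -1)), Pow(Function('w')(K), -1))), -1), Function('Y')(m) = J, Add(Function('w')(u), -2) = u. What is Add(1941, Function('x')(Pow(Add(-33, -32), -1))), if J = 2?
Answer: Rational(627072, 323) ≈ 1941.4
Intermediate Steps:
Function('w')(u) = Add(2, u)
Function('Y')(m) = 2
Function('x')(K) = Pow(Add(2, Pow(Add(2, K), -1)), -1) (Function('x')(K) = Pow(Add(2, Mul(Mul(K, Pow(K, -1)), Pow(Add(2, K), -1))), -1) = Pow(Add(2, Mul(1, Pow(Add(2, K), -1))), -1) = Pow(Add(2, Pow(Add(2, K), -1)), -1))
Add(1941, Function('x')(Pow(Add(-33, -32), -1))) = Add(1941, Mul(Pow(Add(5, Mul(2, Pow(Add(-33, -32), -1))), -1), Add(2, Pow(Add(-33, -32), -1)))) = Add(1941, Mul(Pow(Add(5, Mul(2, Pow(-65, -1))), -1), Add(2, Pow(-65, -1)))) = Add(1941, Mul(Pow(Add(5, Mul(2, Rational(-1, 65))), -1), Add(2, Rational(-1, 65)))) = Add(1941, Mul(Pow(Add(5, Rational(-2, 65)), -1), Rational(129, 65))) = Add(1941, Mul(Pow(Rational(323, 65), -1), Rational(129, 65))) = Add(1941, Mul(Rational(65, 323), Rational(129, 65))) = Add(1941, Rational(129, 323)) = Rational(627072, 323)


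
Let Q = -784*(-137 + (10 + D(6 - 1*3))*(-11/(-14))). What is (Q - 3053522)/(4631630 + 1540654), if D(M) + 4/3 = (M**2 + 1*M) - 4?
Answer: -4434571/9258426 ≈ -0.47898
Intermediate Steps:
D(M) = -16/3 + M + M**2 (D(M) = -4/3 + ((M**2 + 1*M) - 4) = -4/3 + ((M**2 + M) - 4) = -4/3 + ((M + M**2) - 4) = -4/3 + (-4 + M + M**2) = -16/3 + M + M**2)
Q = 291424/3 (Q = -784*(-137 + (10 + (-16/3 + (6 - 1*3) + (6 - 1*3)**2))*(-11/(-14))) = -784*(-137 + (10 + (-16/3 + (6 - 3) + (6 - 3)**2))*(-11*(-1/14))) = -784*(-137 + (10 + (-16/3 + 3 + 3**2))*(11/14)) = -784*(-137 + (10 + (-16/3 + 3 + 9))*(11/14)) = -784*(-137 + (10 + 20/3)*(11/14)) = -784*(-137 + (50/3)*(11/14)) = -784*(-137 + 275/21) = -784*(-2602/21) = 291424/3 ≈ 97141.)
(Q - 3053522)/(4631630 + 1540654) = (291424/3 - 3053522)/(4631630 + 1540654) = -8869142/3/6172284 = -8869142/3*1/6172284 = -4434571/9258426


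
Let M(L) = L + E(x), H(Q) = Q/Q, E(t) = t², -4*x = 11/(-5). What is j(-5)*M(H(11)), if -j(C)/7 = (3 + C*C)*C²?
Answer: -25529/4 ≈ -6382.3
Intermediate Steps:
x = 11/20 (x = -11/(4*(-5)) = -11*(-1)/(4*5) = -¼*(-11/5) = 11/20 ≈ 0.55000)
H(Q) = 1
j(C) = -7*C²*(3 + C²) (j(C) = -7*(3 + C*C)*C² = -7*(3 + C²)*C² = -7*C²*(3 + C²))
M(L) = 121/400 + L (M(L) = L + (11/20)² = L + 121/400 = 121/400 + L)
j(-5)*M(H(11)) = (7*(-5)²*(-3 - 1*(-5)²))*(121/400 + 1) = (7*25*(-3 - 1*25))*(521/400) = (7*25*(-3 - 25))*(521/400) = (7*25*(-28))*(521/400) = -4900*521/400 = -25529/4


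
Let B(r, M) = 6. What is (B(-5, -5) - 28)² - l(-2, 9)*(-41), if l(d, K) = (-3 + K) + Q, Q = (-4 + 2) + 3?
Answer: 771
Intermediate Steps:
Q = 1 (Q = -2 + 3 = 1)
l(d, K) = -2 + K (l(d, K) = (-3 + K) + 1 = -2 + K)
(B(-5, -5) - 28)² - l(-2, 9)*(-41) = (6 - 28)² - (-2 + 9)*(-41) = (-22)² - 7*(-41) = 484 - 1*(-287) = 484 + 287 = 771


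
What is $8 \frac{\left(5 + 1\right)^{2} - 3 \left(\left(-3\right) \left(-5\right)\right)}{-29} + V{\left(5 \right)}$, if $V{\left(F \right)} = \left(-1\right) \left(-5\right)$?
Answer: $\frac{217}{29} \approx 7.4828$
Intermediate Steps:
$V{\left(F \right)} = 5$
$8 \frac{\left(5 + 1\right)^{2} - 3 \left(\left(-3\right) \left(-5\right)\right)}{-29} + V{\left(5 \right)} = 8 \frac{\left(5 + 1\right)^{2} - 3 \left(\left(-3\right) \left(-5\right)\right)}{-29} + 5 = 8 \left(6^{2} - 45\right) \left(- \frac{1}{29}\right) + 5 = 8 \left(36 - 45\right) \left(- \frac{1}{29}\right) + 5 = 8 \left(\left(-9\right) \left(- \frac{1}{29}\right)\right) + 5 = 8 \cdot \frac{9}{29} + 5 = \frac{72}{29} + 5 = \frac{217}{29}$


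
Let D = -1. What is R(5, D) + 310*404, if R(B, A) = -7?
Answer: 125233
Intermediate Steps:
R(5, D) + 310*404 = -7 + 310*404 = -7 + 125240 = 125233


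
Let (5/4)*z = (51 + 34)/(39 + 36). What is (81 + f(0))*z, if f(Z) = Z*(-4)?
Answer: 1836/25 ≈ 73.440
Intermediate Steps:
f(Z) = -4*Z
z = 68/75 (z = 4*((51 + 34)/(39 + 36))/5 = 4*(85/75)/5 = 4*(85*(1/75))/5 = (⅘)*(17/15) = 68/75 ≈ 0.90667)
(81 + f(0))*z = (81 - 4*0)*(68/75) = (81 + 0)*(68/75) = 81*(68/75) = 1836/25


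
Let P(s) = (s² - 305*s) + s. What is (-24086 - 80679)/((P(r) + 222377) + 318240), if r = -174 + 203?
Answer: -104765/532642 ≈ -0.19669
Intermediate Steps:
r = 29
P(s) = s² - 304*s
(-24086 - 80679)/((P(r) + 222377) + 318240) = (-24086 - 80679)/((29*(-304 + 29) + 222377) + 318240) = -104765/((29*(-275) + 222377) + 318240) = -104765/((-7975 + 222377) + 318240) = -104765/(214402 + 318240) = -104765/532642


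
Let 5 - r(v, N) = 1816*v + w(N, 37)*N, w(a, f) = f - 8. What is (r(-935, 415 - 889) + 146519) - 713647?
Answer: 1144583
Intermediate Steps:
w(a, f) = -8 + f
r(v, N) = 5 - 1816*v - 29*N (r(v, N) = 5 - (1816*v + (-8 + 37)*N) = 5 - (1816*v + 29*N) = 5 - (29*N + 1816*v) = 5 + (-1816*v - 29*N) = 5 - 1816*v - 29*N)
(r(-935, 415 - 889) + 146519) - 713647 = ((5 - 1816*(-935) - 29*(415 - 889)) + 146519) - 713647 = ((5 + 1697960 - 29*(-474)) + 146519) - 713647 = ((5 + 1697960 + 13746) + 146519) - 713647 = (1711711 + 146519) - 713647 = 1858230 - 713647 = 1144583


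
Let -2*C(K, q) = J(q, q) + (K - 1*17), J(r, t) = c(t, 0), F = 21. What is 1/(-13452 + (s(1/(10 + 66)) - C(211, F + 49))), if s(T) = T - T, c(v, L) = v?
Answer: -1/13320 ≈ -7.5075e-5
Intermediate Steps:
s(T) = 0
J(r, t) = t
C(K, q) = 17/2 - K/2 - q/2 (C(K, q) = -(q + (K - 1*17))/2 = -(q + (K - 17))/2 = -(q + (-17 + K))/2 = -(-17 + K + q)/2 = 17/2 - K/2 - q/2)
1/(-13452 + (s(1/(10 + 66)) - C(211, F + 49))) = 1/(-13452 + (0 - (17/2 - ½*211 - (21 + 49)/2))) = 1/(-13452 + (0 - (17/2 - 211/2 - ½*70))) = 1/(-13452 + (0 - (17/2 - 211/2 - 35))) = 1/(-13452 + (0 - 1*(-132))) = 1/(-13452 + (0 + 132)) = 1/(-13452 + 132) = 1/(-13320) = -1/13320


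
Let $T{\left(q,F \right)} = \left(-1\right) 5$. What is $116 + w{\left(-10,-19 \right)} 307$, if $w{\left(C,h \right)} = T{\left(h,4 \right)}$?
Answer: $-1419$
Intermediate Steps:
$T{\left(q,F \right)} = -5$
$w{\left(C,h \right)} = -5$
$116 + w{\left(-10,-19 \right)} 307 = 116 - 1535 = -1419$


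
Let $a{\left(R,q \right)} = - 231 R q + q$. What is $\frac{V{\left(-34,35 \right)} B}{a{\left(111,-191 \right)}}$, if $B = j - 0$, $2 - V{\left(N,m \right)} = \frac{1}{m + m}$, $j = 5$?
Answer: $\frac{139}{68561360} \approx 2.0274 \cdot 10^{-6}$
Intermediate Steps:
$a{\left(R,q \right)} = q - 231 R q$ ($a{\left(R,q \right)} = - 231 R q + q = q - 231 R q$)
$V{\left(N,m \right)} = 2 - \frac{1}{2 m}$ ($V{\left(N,m \right)} = 2 - \frac{1}{m + m} = 2 - \frac{1}{2 m}$)
$B = 5$ ($B = 5 - 0 = 5 + 0 = 5$)
$\frac{V{\left(-34,35 \right)} B}{a{\left(111,-191 \right)}} = \frac{\left(2 - \frac{1}{2 \cdot 35}\right) 5}{\left(-191\right) \left(1 - 25641\right)} = \frac{\left(2 - \frac{1}{70}\right) 5}{\left(-191\right) \left(1 - 25641\right)} = \frac{\left(2 - \frac{1}{70}\right) 5}{\left(-191\right) \left(-25640\right)} = \frac{\frac{139}{70} \cdot 5}{4897240} = \frac{139}{14} \cdot \frac{1}{4897240} = \frac{139}{68561360}$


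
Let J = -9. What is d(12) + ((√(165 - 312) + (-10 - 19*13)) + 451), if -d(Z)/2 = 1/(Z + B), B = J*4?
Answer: 2329/12 + 7*I*√3 ≈ 194.08 + 12.124*I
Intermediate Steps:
B = -36 (B = -9*4 = -36)
d(Z) = -2/(-36 + Z) (d(Z) = -2/(Z - 36) = -2/(-36 + Z))
d(12) + ((√(165 - 312) + (-10 - 19*13)) + 451) = -2/(-36 + 12) + ((√(165 - 312) + (-10 - 19*13)) + 451) = -2/(-24) + ((√(-147) + (-10 - 247)) + 451) = -2*(-1/24) + ((7*I*√3 - 257) + 451) = 1/12 + ((-257 + 7*I*√3) + 451) = 1/12 + (194 + 7*I*√3) = 2329/12 + 7*I*√3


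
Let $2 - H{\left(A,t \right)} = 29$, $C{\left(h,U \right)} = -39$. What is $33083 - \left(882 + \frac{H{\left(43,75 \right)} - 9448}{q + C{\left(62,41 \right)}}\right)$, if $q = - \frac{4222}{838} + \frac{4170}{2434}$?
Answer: $\frac{690145563844}{21582469} \approx 31977.0$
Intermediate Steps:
$H{\left(A,t \right)} = -27$ ($H{\left(A,t \right)} = 2 - 29 = -27$)
$q = - \frac{1695472}{509923}$ ($q = \left(-4222\right) \frac{1}{838} + 4170 \cdot \frac{1}{2434} = - \frac{2111}{419} + \frac{2085}{1217} = - \frac{1695472}{509923} \approx -3.325$)
$33083 - \left(882 + \frac{H{\left(43,75 \right)} - 9448}{q + C{\left(62,41 \right)}}\right) = 33083 - \left(882 + \frac{-27 - 9448}{- \frac{1695472}{509923} - 39}\right) = 33083 - \left(882 - \frac{9475}{- \frac{21582469}{509923}}\right) = 33083 - \left(882 - - \frac{4831520425}{21582469}\right) = 33083 - \left(882 + \frac{4831520425}{21582469}\right) = 33083 - \frac{23867258083}{21582469} = \frac{690145563844}{21582469}$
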